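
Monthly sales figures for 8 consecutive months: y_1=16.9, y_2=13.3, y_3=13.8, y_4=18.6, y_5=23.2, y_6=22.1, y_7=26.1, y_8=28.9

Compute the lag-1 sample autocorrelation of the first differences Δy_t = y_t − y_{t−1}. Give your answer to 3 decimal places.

-0.007

First differences Δy: -3.6, 0.5, 4.8, 4.6, -1.1, 4.0, 2.8
Mean of differences = 1.7143
Numerator Σ(Δy_t−Δȳ)(Δy_{t+1}−Δȳ) = -0.4616
Denominator Σ(Δy_t−Δȳ)² = 61.8886
r_1(Δy) = -0.4616 / 61.8886 = -0.007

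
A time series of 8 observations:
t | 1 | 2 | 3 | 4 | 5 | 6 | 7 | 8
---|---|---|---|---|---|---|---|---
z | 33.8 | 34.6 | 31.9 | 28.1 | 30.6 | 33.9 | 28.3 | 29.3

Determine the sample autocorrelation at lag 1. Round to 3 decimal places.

Mean z̄ = (33.8 + 34.6 + 31.9 + 28.1 + 30.6 + 33.9 + 28.3 + 29.3)/8 = 31.3125
Σ(z_t−z̄)(z_{t+1}−z̄) = (8.1777) + (1.9314) + (-1.8873) + (2.2889) + (-1.8436) + (-7.7948) + (6.0627) = 6.9348
Denominator Σ(z_t−z̄)² = 47.9888
r_1 = 6.9348 / 47.9888 = 0.145

0.145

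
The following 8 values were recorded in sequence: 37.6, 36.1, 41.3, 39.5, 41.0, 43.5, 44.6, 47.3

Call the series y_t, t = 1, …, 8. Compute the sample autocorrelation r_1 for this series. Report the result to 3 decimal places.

Mean ȳ = (37.6 + 36.1 + 41.3 + 39.5 + 41.0 + 43.5 + 44.6 + 47.3)/8 = 41.3625
Deviations from mean: -3.7625, -5.2625, -0.0625, -1.8625, -0.3625, 2.1375, 3.2375, 5.9375
Σ(y_t−ȳ)(y_{t+1}−ȳ) = (19.8002) + (0.3289) + (0.1164) + (0.6752) + (-0.7748) + (6.9202) + (19.2227) = 46.2886
Denominator Σ(y_t−ȳ)² = 95.7588
r_1 = 46.2886 / 95.7588 = 0.483

0.483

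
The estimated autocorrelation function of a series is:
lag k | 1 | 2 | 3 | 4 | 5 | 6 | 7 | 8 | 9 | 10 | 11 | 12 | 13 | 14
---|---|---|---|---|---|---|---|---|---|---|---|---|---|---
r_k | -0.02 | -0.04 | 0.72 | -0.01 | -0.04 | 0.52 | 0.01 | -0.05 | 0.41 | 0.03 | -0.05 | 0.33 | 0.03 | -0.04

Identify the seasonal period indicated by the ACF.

The largest autocorrelation is r_3 = 0.72, with weaker echoes at lags 6 (0.52), 9 (0.41) and 12 (0.33); the remaining lags stay at or below 0.03.
The dominant spike at lag 3 indicates a seasonal period of 3.

3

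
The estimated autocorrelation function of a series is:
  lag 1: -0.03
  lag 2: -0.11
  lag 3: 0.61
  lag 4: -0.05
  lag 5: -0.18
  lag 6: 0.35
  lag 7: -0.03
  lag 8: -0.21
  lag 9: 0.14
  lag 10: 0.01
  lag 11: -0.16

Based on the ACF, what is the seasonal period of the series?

3

The largest autocorrelation is r_3 = 0.61, with a weaker echo at lag 6 (0.35); the remaining lags stay at or below 0.14.
The dominant spike at lag 3 indicates a seasonal period of 3.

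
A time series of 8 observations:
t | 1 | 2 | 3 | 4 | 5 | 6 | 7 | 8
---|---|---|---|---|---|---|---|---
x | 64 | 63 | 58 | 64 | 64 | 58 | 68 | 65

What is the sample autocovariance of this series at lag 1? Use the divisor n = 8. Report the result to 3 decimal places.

Mean x̄ = (64 + 63 + 58 + 64 + 64 + 58 + 68 + 65)/8 = 63.0000
Deviations: 1.0000, 0.0000, -5.0000, 1.0000, 1.0000, -5.0000, 5.0000, 2.0000
Σ_{t=1}^{7}(x_t−x̄)(x_{t+1}−x̄) = -24.0000
γ_1 = -24.0000 / 8 = -3.000

-3.000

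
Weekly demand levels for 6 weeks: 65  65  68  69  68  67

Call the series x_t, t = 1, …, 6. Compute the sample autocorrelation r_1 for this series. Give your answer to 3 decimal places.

Mean x̄ = (65 + 65 + 68 + 69 + 68 + 67)/6 = 67.0000
Deviations from mean: -2.0000, -2.0000, 1.0000, 2.0000, 1.0000, 0.0000
Σ(x_t−x̄)(x_{t+1}−x̄) = (4.0000) + (-2.0000) + (2.0000) + (2.0000) + (0.0000) = 6.0000
Denominator Σ(x_t−x̄)² = 14.0000
r_1 = 6.0000 / 14.0000 = 0.429

0.429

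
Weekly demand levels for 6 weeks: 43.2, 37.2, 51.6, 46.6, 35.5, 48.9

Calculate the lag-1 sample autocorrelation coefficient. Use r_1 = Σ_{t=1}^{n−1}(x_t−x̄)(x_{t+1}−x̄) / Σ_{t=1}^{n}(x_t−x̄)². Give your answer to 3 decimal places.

Mean x̄ = (43.2 + 37.2 + 51.6 + 46.6 + 35.5 + 48.9)/6 = 43.8333
Deviations from mean: -0.6333, -6.6333, 7.7667, 2.7667, -8.3333, 5.0667
Numerator Σ_{t=1}^{5}(x_t−x̄)(x_{t+1}−x̄) = -91.1078
Denominator Σ(x_t−x̄)² = 207.4933
r_1 = -91.1078 / 207.4933 = -0.439

-0.439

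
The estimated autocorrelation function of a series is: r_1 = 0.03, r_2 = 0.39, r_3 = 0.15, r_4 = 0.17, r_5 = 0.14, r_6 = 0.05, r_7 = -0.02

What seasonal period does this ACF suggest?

2

The largest autocorrelation is r_2 = 0.39, with a weaker echo at lag 4 (0.17); the remaining lags stay at or below 0.15.
The dominant spike at lag 2 indicates a seasonal period of 2.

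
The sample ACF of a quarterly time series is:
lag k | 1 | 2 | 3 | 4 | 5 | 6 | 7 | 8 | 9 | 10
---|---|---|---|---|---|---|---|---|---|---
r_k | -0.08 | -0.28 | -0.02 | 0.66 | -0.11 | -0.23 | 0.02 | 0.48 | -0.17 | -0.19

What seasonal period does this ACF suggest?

4

The largest autocorrelation is r_4 = 0.66, with a weaker echo at lag 8 (0.48); the remaining lags stay at or below 0.02.
The dominant spike at lag 4 indicates a seasonal period of 4.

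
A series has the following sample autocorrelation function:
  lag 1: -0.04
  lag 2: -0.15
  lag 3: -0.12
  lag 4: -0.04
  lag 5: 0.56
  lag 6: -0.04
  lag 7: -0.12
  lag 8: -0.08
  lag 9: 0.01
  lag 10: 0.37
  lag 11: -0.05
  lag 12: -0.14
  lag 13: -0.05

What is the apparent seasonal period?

The largest autocorrelation is r_5 = 0.56, with a weaker echo at lag 10 (0.37); the remaining lags stay at or below 0.01.
The dominant spike at lag 5 indicates a seasonal period of 5.

5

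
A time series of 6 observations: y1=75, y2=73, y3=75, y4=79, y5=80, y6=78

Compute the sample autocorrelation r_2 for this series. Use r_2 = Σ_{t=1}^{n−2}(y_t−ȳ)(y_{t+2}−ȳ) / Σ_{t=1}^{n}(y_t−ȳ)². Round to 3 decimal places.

Mean ȳ = (75 + 73 + 75 + 79 + 80 + 78)/6 = 76.6667
Σ(y_t−ȳ)(y_{t+2}−ȳ) = (2.7778) + (-8.5556) + (-5.5556) + (3.1111) = -8.2222
Denominator Σ(y_t−ȳ)² = 37.3333
r_2 = -8.2222 / 37.3333 = -0.220

-0.220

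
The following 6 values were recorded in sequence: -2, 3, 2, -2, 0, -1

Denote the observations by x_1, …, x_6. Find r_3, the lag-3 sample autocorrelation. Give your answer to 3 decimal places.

Mean x̄ = (-2 + 3 + 2 − 2 + 0 − 1)/6 = 0.0000
Deviations from mean: -2.0000, 3.0000, 2.0000, -2.0000, 0.0000, -1.0000
Numerator Σ_{t=1}^{3}(x_t−x̄)(x_{t+3}−x̄) = 2.0000
Denominator Σ(x_t−x̄)² = 22.0000
r_3 = 2.0000 / 22.0000 = 0.091

0.091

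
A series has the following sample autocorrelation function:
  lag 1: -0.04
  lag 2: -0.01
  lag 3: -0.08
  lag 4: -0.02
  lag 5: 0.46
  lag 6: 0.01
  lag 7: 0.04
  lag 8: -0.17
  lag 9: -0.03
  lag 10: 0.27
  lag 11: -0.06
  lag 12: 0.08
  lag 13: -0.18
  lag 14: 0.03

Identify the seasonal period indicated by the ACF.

5

The largest autocorrelation is r_5 = 0.46, with a weaker echo at lag 10 (0.27); the remaining lags stay at or below 0.08.
The dominant spike at lag 5 indicates a seasonal period of 5.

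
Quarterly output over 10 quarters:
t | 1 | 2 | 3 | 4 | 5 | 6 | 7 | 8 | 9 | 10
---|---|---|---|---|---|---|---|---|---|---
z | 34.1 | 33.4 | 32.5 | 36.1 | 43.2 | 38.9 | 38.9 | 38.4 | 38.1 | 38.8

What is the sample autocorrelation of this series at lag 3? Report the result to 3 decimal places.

Mean z̄ = (34.1 + 33.4 + 32.5 + 36.1 + 43.2 + 38.9 + 38.9 + 38.4 + 38.1 + 38.8)/10 = 37.2400
Σ(z_t−z̄)(z_{t+3}−z̄) = (3.5796) + (-22.8864) + (-7.8684) + (-1.8924) + (6.9136) + (1.4276) + (2.5896) = -18.1368
Denominator Σ(z_t−z̄)² = 93.9240
r_3 = -18.1368 / 93.9240 = -0.193

-0.193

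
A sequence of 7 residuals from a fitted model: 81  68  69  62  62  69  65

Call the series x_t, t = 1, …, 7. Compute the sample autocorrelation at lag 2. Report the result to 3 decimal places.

Mean x̄ = (81 + 68 + 69 + 62 + 62 + 69 + 65)/7 = 68.0000
Deviations from mean: 13.0000, 0.0000, 1.0000, -6.0000, -6.0000, 1.0000, -3.0000
Σ(x_t−x̄)(x_{t+2}−x̄) = (13.0000) + (0.0000) + (-6.0000) + (-6.0000) + (18.0000) = 19.0000
Denominator Σ(x_t−x̄)² = 252.0000
r_2 = 19.0000 / 252.0000 = 0.075

0.075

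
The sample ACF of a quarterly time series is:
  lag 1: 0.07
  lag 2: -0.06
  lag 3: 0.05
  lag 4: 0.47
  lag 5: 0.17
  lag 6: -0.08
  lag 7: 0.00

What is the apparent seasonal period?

The largest autocorrelation is r_4 = 0.47; the remaining lags stay at or below 0.17.
The dominant spike at lag 4 indicates a seasonal period of 4.

4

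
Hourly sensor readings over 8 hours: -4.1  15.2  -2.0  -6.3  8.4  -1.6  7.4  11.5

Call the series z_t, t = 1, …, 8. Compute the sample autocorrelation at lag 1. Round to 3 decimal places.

Mean z̄ = (-4.1 + 15.2 − 2.0 − 6.3 + 8.4 − 1.6 + 7.4 + 11.5)/8 = 3.5625
Deviations from mean: -7.6625, 11.6375, -5.5625, -9.8625, 4.8375, -5.1625, 3.8375, 7.9375
Numerator Σ_{t=1}^{7}(z_t−z̄)(z_{t+1}−z̄) = -161.0802
Denominator Σ(z_t−z̄)² = 450.1388
r_1 = -161.0802 / 450.1388 = -0.358

-0.358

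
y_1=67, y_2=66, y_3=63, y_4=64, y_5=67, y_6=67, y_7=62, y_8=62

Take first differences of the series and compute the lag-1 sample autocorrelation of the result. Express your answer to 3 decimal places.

First differences Δy: -1, -3, 1, 3, 0, -5, 0
Mean of differences = -0.7143
Numerator Σ(Δy_t−Δȳ)(Δy_{t+1}−Δȳ) = -0.3673
Denominator Σ(Δy_t−Δȳ)² = 41.4286
r_1(Δy) = -0.3673 / 41.4286 = -0.009

-0.009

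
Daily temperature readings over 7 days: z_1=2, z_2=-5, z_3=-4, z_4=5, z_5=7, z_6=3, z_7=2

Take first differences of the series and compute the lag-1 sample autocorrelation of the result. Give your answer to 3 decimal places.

0.105

First differences Δz: -7, 1, 9, 2, -4, -1
Mean of differences = 0.0000
Numerator Σ(Δz_t−Δz̄)(Δz_{t+1}−Δz̄) = 16.0000
Denominator Σ(Δz_t−Δz̄)² = 152.0000
r_1(Δz) = 16.0000 / 152.0000 = 0.105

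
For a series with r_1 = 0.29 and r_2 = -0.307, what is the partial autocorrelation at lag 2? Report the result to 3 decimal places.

-0.427

φ_{22} = (r_2 − r_1²) / (1 − r_1²)
r_1² = (0.29)² = 0.0841
Numerator = -0.307 − 0.0841 = -0.3911; denominator = 1 − 0.0841 = 0.9159
φ_{22} = -0.3911 / 0.9159 = -0.427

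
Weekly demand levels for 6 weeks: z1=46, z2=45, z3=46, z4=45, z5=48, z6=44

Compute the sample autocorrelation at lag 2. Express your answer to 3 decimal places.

0.262

Mean z̄ = (46 + 45 + 46 + 45 + 48 + 44)/6 = 45.6667
Deviations from mean: 0.3333, -0.6667, 0.3333, -0.6667, 2.3333, -1.6667
Σ(z_t−z̄)(z_{t+2}−z̄) = (0.1111) + (0.4444) + (0.7778) + (1.1111) = 2.4444
Denominator Σ(z_t−z̄)² = 9.3333
r_2 = 2.4444 / 9.3333 = 0.262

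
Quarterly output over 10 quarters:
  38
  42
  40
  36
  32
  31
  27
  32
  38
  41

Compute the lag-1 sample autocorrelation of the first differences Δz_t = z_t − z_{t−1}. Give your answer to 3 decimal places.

First differences Δz: 4, -2, -4, -4, -1, -4, 5, 6, 3
Mean of differences = 0.3333
Numerator Σ(Δz_t−Δz̄)(Δz_{t+1}−Δz̄) = 53.2222
Denominator Σ(Δz_t−Δz̄)² = 138.0000
r_1(Δz) = 53.2222 / 138.0000 = 0.386

0.386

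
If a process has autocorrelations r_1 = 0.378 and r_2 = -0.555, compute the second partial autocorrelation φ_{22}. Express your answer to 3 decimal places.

φ_{22} = (r_2 − r_1²) / (1 − r_1²)
r_1² = (0.378)² = 0.142884
Numerator = -0.555 − 0.1429 = -0.6979; denominator = 1 − 0.1429 = 0.8571
φ_{22} = -0.6979 / 0.8571 = -0.814

-0.814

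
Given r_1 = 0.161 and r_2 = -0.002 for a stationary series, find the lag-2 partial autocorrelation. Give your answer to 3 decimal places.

φ_{22} = (r_2 − r_1²) / (1 − r_1²)
r_1² = (0.161)² = 0.025921
Numerator = -0.002 − 0.0259 = -0.0279; denominator = 1 − 0.0259 = 0.9741
φ_{22} = -0.0279 / 0.9741 = -0.029

-0.029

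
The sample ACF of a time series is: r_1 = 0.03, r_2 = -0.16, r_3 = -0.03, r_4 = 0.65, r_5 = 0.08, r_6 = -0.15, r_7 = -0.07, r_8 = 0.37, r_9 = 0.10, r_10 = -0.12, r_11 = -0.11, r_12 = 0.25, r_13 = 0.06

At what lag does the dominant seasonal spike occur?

The largest autocorrelation is r_4 = 0.65, with weaker echoes at lags 8 (0.37) and 12 (0.25); the remaining lags stay at or below 0.10.
The dominant spike at lag 4 indicates a seasonal period of 4.

4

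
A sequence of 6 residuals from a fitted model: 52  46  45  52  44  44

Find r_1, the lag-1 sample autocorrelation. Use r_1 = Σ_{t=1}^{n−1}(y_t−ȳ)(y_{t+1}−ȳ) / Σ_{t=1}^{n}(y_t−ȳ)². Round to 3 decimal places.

Mean ȳ = (52 + 46 + 45 + 52 + 44 + 44)/6 = 47.1667
Deviations from mean: 4.8333, -1.1667, -2.1667, 4.8333, -3.1667, -3.1667
Σ(y_t−ȳ)(y_{t+1}−ȳ) = (-5.6389) + (2.5278) + (-10.4722) + (-15.3056) + (10.0278) = -18.8611
Denominator Σ(y_t−ȳ)² = 72.8333
r_1 = -18.8611 / 72.8333 = -0.259

-0.259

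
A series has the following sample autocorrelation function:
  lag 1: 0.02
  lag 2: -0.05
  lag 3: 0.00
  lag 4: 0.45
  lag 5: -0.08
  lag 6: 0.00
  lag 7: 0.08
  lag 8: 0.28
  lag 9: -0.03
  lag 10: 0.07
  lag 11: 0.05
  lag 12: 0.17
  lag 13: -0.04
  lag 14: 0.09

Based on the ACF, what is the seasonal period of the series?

The largest autocorrelation is r_4 = 0.45, with weaker echoes at lags 8 (0.28) and 12 (0.17); the remaining lags stay at or below 0.09.
The dominant spike at lag 4 indicates a seasonal period of 4.

4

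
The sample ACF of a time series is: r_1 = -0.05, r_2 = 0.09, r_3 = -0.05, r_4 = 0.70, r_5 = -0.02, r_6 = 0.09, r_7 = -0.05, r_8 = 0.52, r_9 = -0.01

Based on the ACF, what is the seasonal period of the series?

4

The largest autocorrelation is r_4 = 0.70, with a weaker echo at lag 8 (0.52); the remaining lags stay at or below 0.09.
The dominant spike at lag 4 indicates a seasonal period of 4.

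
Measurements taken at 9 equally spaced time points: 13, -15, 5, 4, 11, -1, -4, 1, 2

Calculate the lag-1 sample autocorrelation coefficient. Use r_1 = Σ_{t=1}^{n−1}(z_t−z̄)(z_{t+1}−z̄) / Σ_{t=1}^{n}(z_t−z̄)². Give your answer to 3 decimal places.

-0.400

Mean z̄ = (13 − 15 + 5 + 4 + 11 − 1 − 4 + 1 + 2)/9 = 1.7778
Numerator Σ_{t=1}^{8}(z_t−z̄)(z_{t+1}−z̄) = -219.9383
Denominator Σ(z_t−z̄)² = 549.5556
r_1 = -219.9383 / 549.5556 = -0.400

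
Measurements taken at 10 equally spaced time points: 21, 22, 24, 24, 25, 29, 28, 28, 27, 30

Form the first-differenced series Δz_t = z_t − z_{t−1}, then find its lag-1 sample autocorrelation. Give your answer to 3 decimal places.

First differences Δz: 1, 2, 0, 1, 4, -1, 0, -1, 3
Mean of differences = 1.0000
Numerator Σ(Δz_t−Δz̄)(Δz_{t+1}−Δz̄) = -7.0000
Denominator Σ(Δz_t−Δz̄)² = 24.0000
r_1(Δz) = -7.0000 / 24.0000 = -0.292

-0.292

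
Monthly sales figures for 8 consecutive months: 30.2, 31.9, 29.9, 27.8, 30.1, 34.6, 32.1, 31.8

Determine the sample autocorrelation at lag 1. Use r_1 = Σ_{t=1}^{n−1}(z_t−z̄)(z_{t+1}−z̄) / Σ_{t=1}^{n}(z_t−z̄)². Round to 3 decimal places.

0.220

Mean z̄ = (30.2 + 31.9 + 29.9 + 27.8 + 30.1 + 34.6 + 32.1 + 31.8)/8 = 31.0500
Deviations from mean: -0.8500, 0.8500, -1.1500, -3.2500, -0.9500, 3.5500, 1.0500, 0.7500
Σ(z_t−z̄)(z_{t+1}−z̄) = (-0.7225) + (-0.9775) + (3.7375) + (3.0875) + (-3.3725) + (3.7275) + (0.7875) = 6.2675
Denominator Σ(z_t−z̄)² = 28.5000
r_1 = 6.2675 / 28.5000 = 0.220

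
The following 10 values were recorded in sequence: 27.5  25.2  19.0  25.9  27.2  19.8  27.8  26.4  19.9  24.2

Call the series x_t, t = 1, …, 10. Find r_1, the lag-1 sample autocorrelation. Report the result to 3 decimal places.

Mean x̄ = (27.5 + 25.2 + 19.0 + 25.9 + 27.2 + 19.8 + 27.8 + 26.4 + 19.9 + 24.2)/10 = 24.2900
Numerator Σ_{t=1}^{9}(x_t−x̄)(x_{t+1}−x̄) = -36.0121
Denominator Σ(x_t−x̄)² = 106.3890
r_1 = -36.0121 / 106.3890 = -0.338

-0.338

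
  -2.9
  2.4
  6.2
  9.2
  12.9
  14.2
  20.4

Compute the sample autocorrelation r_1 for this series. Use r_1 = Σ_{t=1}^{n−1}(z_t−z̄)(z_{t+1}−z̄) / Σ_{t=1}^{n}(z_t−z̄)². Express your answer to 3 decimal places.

0.484

Mean z̄ = (-2.9 + 2.4 + 6.2 + 9.2 + 12.9 + 14.2 + 20.4)/7 = 8.9143
Σ(z_t−z̄)(z_{t+1}−z̄) = (76.9616) + (17.6816) + (-0.7755) + (1.1388) + (21.0673) + (60.7102) = 176.7841
Denominator Σ(z_t−z̄)² = 365.2086
r_1 = 176.7841 / 365.2086 = 0.484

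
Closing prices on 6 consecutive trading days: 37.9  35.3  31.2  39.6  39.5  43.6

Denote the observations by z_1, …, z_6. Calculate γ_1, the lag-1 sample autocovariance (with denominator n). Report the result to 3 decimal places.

2.928

Mean z̄ = (37.9 + 35.3 + 31.2 + 39.6 + 39.5 + 43.6)/6 = 37.8500
Σ_{t=1}^{5}(z_t−z̄)(z_{t+1}−z̄) = 17.5675
γ_1 = 17.5675 / 6 = 2.928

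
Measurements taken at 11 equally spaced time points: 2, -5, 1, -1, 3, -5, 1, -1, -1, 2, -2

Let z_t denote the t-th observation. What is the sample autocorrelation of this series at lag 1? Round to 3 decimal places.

-0.668

Mean z̄ = (2 − 5 + 1 − 1 + 3 − 5 + 1 − 1 − 1 + 2 − 2)/11 = -0.5455
Numerator Σ_{t=1}^{10}(z_t−z̄)(z_{t+1}−z̄) = -48.5702
Denominator Σ(z_t−z̄)² = 72.7273
r_1 = -48.5702 / 72.7273 = -0.668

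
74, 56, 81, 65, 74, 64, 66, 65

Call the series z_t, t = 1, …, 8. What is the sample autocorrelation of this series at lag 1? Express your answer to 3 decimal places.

-0.697

Mean z̄ = (74 + 56 + 81 + 65 + 74 + 64 + 66 + 65)/8 = 68.1250
Deviations from mean: 5.8750, -12.1250, 12.8750, -3.1250, 5.8750, -4.1250, -2.1250, -3.1250
Σ(z_t−z̄)(z_{t+1}−z̄) = (-71.2344) + (-156.1094) + (-40.2344) + (-18.3594) + (-24.2344) + (8.7656) + (6.6406) = -294.7656
Denominator Σ(z_t−z̄)² = 422.8750
r_1 = -294.7656 / 422.8750 = -0.697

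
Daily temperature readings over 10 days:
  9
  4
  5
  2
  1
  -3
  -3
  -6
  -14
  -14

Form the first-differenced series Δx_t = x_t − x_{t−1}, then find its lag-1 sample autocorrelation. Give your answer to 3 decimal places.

First differences Δx: -5, 1, -3, -1, -4, 0, -3, -8, 0
Mean of differences = -2.5556
Numerator Σ(Δx_t−Δx̄)(Δx_{t+1}−Δx̄) = -29.5309
Denominator Σ(Δx_t−Δx̄)² = 66.2222
r_1(Δx) = -29.5309 / 66.2222 = -0.446

-0.446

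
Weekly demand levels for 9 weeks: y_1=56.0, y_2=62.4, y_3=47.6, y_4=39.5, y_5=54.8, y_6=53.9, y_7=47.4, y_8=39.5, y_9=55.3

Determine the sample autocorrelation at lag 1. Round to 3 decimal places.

Mean ȳ = (56.0 + 62.4 + 47.6 + 39.5 + 54.8 + 53.9 + 47.4 + 39.5 + 55.3)/9 = 50.7111
Numerator Σ_{t=1}^{8}(y_t−ȳ)(y_{t+1}−ȳ) = 2.6488
Denominator Σ(y_t−ȳ)² = 484.5689
r_1 = 2.6488 / 484.5689 = 0.005

0.005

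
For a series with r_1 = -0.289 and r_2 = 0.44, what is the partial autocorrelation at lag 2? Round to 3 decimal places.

0.389

φ_{22} = (r_2 − r_1²) / (1 − r_1²)
r_1² = (-0.289)² = 0.083521
Numerator = 0.44 − 0.0835 = 0.3565; denominator = 1 − 0.0835 = 0.9165
φ_{22} = 0.3565 / 0.9165 = 0.389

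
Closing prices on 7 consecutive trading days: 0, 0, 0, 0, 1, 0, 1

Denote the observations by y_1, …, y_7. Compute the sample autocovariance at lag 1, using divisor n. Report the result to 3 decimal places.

-0.052

Mean ȳ = (0 + 0 + 0 + 0 + 1 + 0 + 1)/7 = 0.2857
Σ_{t=1}^{6}(y_t−ȳ)(y_{t+1}−ȳ) = -0.3673
γ_1 = -0.3673 / 7 = -0.052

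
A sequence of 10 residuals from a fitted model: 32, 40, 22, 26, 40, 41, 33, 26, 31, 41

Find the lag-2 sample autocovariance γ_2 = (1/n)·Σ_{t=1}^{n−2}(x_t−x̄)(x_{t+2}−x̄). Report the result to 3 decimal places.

-28.108

Mean x̄ = (32 + 40 + 22 + 26 + 40 + 41 + 33 + 26 + 31 + 41)/10 = 33.2000
Σ_{t=1}^{8}(x_t−x̄)(x_{t+2}−x̄) = -281.0800
γ_2 = -281.0800 / 10 = -28.108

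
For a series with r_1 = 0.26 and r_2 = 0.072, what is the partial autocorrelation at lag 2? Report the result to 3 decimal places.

0.005

φ_{22} = (r_2 − r_1²) / (1 − r_1²)
r_1² = (0.26)² = 0.0676
Numerator = 0.072 − 0.0676 = 0.0044; denominator = 1 − 0.0676 = 0.9324
φ_{22} = 0.0044 / 0.9324 = 0.005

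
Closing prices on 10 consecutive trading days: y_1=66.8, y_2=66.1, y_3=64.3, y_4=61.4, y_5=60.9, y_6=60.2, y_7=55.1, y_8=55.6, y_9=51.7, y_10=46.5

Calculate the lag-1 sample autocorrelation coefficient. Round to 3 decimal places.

Mean ȳ = (66.8 + 66.1 + 64.3 + 61.4 + 60.9 + 60.2 + 55.1 + 55.6 + 51.7 + 46.5)/10 = 58.8600
Numerator Σ_{t=1}^{9}(y_t−ȳ)(y_{t+1}−ȳ) = 237.6624
Denominator Σ(y_t−ȳ)² = 386.2640
r_1 = 237.6624 / 386.2640 = 0.615

0.615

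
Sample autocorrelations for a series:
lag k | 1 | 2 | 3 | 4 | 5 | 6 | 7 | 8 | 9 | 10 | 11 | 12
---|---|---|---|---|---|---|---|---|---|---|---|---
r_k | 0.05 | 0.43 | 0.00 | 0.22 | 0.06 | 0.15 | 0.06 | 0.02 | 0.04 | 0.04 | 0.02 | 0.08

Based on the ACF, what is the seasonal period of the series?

The largest autocorrelation is r_2 = 0.43, with weaker echoes at lags 4 (0.22) and 6 (0.15); the remaining lags stay at or below 0.08.
The dominant spike at lag 2 indicates a seasonal period of 2.

2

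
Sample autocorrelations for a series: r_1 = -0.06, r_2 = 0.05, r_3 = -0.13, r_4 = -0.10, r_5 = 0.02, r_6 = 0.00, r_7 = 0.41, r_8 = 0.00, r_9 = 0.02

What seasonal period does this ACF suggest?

7

The largest autocorrelation is r_7 = 0.41; the remaining lags stay at or below 0.05.
The dominant spike at lag 7 indicates a seasonal period of 7.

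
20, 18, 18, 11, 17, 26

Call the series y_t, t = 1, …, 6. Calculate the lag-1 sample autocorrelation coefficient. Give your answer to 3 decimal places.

0.013

Mean ȳ = (20 + 18 + 18 + 11 + 17 + 26)/6 = 18.3333
Deviations from mean: 1.6667, -0.3333, -0.3333, -7.3333, -1.3333, 7.6667
Numerator Σ_{t=1}^{5}(y_t−ȳ)(y_{t+1}−ȳ) = 1.5556
Denominator Σ(y_t−ȳ)² = 117.3333
r_1 = 1.5556 / 117.3333 = 0.013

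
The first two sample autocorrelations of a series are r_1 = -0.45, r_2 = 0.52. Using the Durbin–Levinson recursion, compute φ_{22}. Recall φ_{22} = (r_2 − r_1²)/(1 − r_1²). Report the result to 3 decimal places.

0.398

φ_{22} = (r_2 − r_1²) / (1 − r_1²)
r_1² = (-0.45)² = 0.2025
Numerator = 0.52 − 0.2025 = 0.3175; denominator = 1 − 0.2025 = 0.7975
φ_{22} = 0.3175 / 0.7975 = 0.398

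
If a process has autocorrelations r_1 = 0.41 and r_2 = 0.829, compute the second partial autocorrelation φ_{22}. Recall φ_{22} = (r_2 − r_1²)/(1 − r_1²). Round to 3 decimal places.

φ_{22} = (r_2 − r_1²) / (1 − r_1²)
r_1² = (0.41)² = 0.1681
Numerator = 0.829 − 0.1681 = 0.6609; denominator = 1 − 0.1681 = 0.8319
φ_{22} = 0.6609 / 0.8319 = 0.794

0.794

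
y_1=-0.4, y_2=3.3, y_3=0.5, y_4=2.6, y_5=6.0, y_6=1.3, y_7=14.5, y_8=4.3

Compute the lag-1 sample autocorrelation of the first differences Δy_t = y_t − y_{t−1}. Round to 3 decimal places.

First differences Δy: 3.7, -2.8, 2.1, 3.4, -4.7, 13.2, -10.2
Mean of differences = 0.6714
Numerator Σ(Δy_t−Δȳ)(Δy_{t+1}−Δȳ) = -229.7308
Denominator Σ(Δy_t−Δȳ)² = 334.7143
r_1(Δy) = -229.7308 / 334.7143 = -0.686

-0.686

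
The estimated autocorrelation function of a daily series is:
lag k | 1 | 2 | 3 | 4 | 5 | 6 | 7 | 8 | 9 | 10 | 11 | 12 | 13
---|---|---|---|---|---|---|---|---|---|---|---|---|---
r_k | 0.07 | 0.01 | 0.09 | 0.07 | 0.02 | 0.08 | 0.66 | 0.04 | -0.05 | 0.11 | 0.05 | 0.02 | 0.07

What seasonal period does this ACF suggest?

The largest autocorrelation is r_7 = 0.66; the remaining lags stay at or below 0.11.
The dominant spike at lag 7 indicates a seasonal period of 7.

7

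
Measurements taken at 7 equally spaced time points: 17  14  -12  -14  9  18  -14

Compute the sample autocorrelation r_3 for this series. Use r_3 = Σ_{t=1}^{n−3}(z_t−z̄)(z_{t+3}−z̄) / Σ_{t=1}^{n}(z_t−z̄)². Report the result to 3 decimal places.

Mean z̄ = (17 + 14 − 12 − 14 + 9 + 18 − 14)/7 = 2.5714
Deviations from mean: 14.4286, 11.4286, -14.5714, -16.5714, 6.4286, 15.4286, -16.5714
Numerator Σ_{t=1}^{4}(z_t−z̄)(z_{t+3}−z̄) = -115.8367
Denominator Σ(z_t−z̄)² = 1379.7143
r_3 = -115.8367 / 1379.7143 = -0.084

-0.084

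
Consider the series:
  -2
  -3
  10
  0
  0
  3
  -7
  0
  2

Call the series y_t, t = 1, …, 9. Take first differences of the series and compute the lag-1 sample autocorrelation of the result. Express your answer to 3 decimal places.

-0.537

First differences Δy: -1, 13, -10, 0, 3, -10, 7, 2
Mean of differences = 0.5000
Numerator Σ(Δy_t−Δȳ)(Δy_{t+1}−Δȳ) = -230.7500
Denominator Σ(Δy_t−Δȳ)² = 430.0000
r_1(Δy) = -230.7500 / 430.0000 = -0.537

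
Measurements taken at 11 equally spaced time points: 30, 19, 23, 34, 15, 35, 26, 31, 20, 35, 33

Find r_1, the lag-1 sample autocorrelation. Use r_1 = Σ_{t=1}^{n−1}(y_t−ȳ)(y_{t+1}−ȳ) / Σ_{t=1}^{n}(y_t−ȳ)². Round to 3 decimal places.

-0.482

Mean ȳ = (30 + 19 + 23 + 34 + 15 + 35 + 26 + 31 + 20 + 35 + 33)/11 = 27.3636
Numerator Σ_{t=1}^{10}(y_t−ȳ)(y_{t+1}−ȳ) = -246.3140
Denominator Σ(y_t−ȳ)² = 510.5455
r_1 = -246.3140 / 510.5455 = -0.482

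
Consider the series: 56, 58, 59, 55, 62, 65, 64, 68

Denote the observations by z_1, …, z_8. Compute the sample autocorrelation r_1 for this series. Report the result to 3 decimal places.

0.427

Mean z̄ = (56 + 58 + 59 + 55 + 62 + 65 + 64 + 68)/8 = 60.8750
Σ(z_t−z̄)(z_{t+1}−z̄) = (14.0156) + (5.3906) + (11.0156) + (-6.6094) + (4.6406) + (12.8906) + (22.2656) = 63.6094
Denominator Σ(z_t−z̄)² = 148.8750
r_1 = 63.6094 / 148.8750 = 0.427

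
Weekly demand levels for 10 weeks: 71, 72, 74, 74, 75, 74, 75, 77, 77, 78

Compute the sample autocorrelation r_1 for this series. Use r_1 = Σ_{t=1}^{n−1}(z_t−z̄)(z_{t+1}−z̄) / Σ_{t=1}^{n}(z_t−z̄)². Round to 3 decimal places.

0.574

Mean z̄ = (71 + 72 + 74 + 74 + 75 + 74 + 75 + 77 + 77 + 78)/10 = 74.7000
Numerator Σ_{t=1}^{9}(z_t−z̄)(z_{t+1}−z̄) = 25.3100
Denominator Σ(z_t−z̄)² = 44.1000
r_1 = 25.3100 / 44.1000 = 0.574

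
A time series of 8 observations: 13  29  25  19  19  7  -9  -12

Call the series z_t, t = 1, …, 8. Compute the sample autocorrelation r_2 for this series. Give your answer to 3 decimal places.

Mean z̄ = (13 + 29 + 25 + 19 + 19 + 7 − 9 − 12)/8 = 11.3750
Numerator Σ_{t=1}^{6}(z_t−z̄)(z_{t+2}−z̄) = 173.9688
Denominator Σ(z_t−z̄)² = 1595.8750
r_2 = 173.9688 / 1595.8750 = 0.109

0.109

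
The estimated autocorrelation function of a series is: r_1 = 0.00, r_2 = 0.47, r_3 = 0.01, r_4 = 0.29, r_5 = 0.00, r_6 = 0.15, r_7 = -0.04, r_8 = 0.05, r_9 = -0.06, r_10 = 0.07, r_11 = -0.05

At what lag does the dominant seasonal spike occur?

The largest autocorrelation is r_2 = 0.47, with weaker echoes at lags 4 (0.29) and 6 (0.15); the remaining lags stay at or below 0.07.
The dominant spike at lag 2 indicates a seasonal period of 2.

2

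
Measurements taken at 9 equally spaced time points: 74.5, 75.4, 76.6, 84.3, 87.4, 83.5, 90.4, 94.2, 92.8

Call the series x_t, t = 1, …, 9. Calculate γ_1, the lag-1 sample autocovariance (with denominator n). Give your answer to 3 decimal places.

32.539

Mean x̄ = (74.5 + 75.4 + 76.6 + 84.3 + 87.4 + 83.5 + 90.4 + 94.2 + 92.8)/9 = 84.3444
Σ_{t=1}^{8}(x_t−x̄)(x_{t+1}−x̄) = 292.8525
γ_1 = 292.8525 / 9 = 32.539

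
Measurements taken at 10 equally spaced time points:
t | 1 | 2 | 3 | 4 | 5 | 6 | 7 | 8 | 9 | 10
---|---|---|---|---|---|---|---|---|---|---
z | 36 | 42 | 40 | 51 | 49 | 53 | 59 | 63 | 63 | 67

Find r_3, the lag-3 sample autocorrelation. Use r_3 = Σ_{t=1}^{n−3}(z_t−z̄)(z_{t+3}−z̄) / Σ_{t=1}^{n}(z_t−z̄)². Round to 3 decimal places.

0.106

Mean z̄ = (36 + 42 + 40 + 51 + 49 + 53 + 59 + 63 + 63 + 67)/10 = 52.3000
Σ(z_t−z̄)(z_{t+3}−z̄) = (21.1900) + (33.9900) + (-8.6100) + (-8.7100) + (-35.3100) + (7.4900) + (98.4900) = 108.5300
Denominator Σ(z_t−z̄)² = 1026.1000
r_3 = 108.5300 / 1026.1000 = 0.106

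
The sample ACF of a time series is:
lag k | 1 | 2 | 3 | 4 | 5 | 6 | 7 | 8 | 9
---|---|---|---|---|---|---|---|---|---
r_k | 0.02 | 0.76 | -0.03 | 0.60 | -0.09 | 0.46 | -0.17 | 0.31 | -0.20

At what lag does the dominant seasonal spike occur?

2

The largest autocorrelation is r_2 = 0.76, with weaker echoes at lags 4 (0.60), 6 (0.46) and 8 (0.31); the remaining lags stay at or below 0.02.
The dominant spike at lag 2 indicates a seasonal period of 2.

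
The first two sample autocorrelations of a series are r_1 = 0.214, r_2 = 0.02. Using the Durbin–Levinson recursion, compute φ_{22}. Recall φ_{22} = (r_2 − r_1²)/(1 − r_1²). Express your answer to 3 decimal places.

-0.027

φ_{22} = (r_2 − r_1²) / (1 − r_1²)
r_1² = (0.214)² = 0.045796
Numerator = 0.02 − 0.0458 = -0.0258; denominator = 1 − 0.0458 = 0.9542
φ_{22} = -0.0258 / 0.9542 = -0.027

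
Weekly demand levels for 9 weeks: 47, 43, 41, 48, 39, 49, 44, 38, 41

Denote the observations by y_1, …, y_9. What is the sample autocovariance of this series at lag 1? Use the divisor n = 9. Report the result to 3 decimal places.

Mean ȳ = (47 + 43 + 41 + 48 + 39 + 49 + 44 + 38 + 41)/9 = 43.3333
Σ_{t=1}^{8}(y_t−ȳ)(y_{t+1}−ȳ) = -43.4444
γ_1 = -43.4444 / 9 = -4.827

-4.827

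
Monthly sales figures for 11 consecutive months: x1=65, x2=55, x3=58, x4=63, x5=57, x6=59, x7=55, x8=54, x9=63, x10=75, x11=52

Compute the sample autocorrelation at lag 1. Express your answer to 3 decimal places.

Mean x̄ = (65 + 55 + 58 + 63 + 57 + 59 + 55 + 54 + 63 + 75 + 52)/11 = 59.6364
Numerator Σ_{t=1}^{10}(x_t−x̄)(x_{t+1}−x̄) = -85.4959
Denominator Σ(x_t−x̄)² = 430.5455
r_1 = -85.4959 / 430.5455 = -0.199

-0.199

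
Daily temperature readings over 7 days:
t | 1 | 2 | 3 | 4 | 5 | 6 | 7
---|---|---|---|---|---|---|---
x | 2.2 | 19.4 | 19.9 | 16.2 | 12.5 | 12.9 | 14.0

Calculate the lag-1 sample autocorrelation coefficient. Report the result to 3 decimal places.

-0.091

Mean x̄ = (2.2 + 19.4 + 19.9 + 16.2 + 12.5 + 12.9 + 14.0)/7 = 13.8714
Σ(x_t−x̄)(x_{t+1}−x̄) = (-64.5263) + (33.3294) + (14.0380) + (-3.1935) + (1.3322) + (-0.1249) = -19.1451
Denominator Σ(x_t−x̄)² = 211.3943
r_1 = -19.1451 / 211.3943 = -0.091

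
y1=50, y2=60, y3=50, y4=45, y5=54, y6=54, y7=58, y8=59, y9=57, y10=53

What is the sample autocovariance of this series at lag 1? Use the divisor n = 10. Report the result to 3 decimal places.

Mean ȳ = (50 + 60 + 50 + 45 + 54 + 54 + 58 + 59 + 57 + 53)/10 = 54.0000
Σ_{t=1}^{9}(y_t−ȳ)(y_{t+1}−ȳ) = 20.0000
γ_1 = 20.0000 / 10 = 2.000

2.000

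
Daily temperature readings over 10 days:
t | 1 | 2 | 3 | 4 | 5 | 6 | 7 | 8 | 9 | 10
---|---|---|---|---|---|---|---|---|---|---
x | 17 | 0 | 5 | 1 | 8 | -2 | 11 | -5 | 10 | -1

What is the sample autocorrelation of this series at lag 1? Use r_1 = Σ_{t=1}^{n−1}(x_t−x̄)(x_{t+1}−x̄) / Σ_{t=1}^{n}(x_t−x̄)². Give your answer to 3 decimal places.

-0.647

Mean x̄ = (17 + 0 + 5 + 1 + 8 − 2 + 11 − 5 + 10 − 1)/10 = 4.4000
Numerator Σ_{t=1}^{9}(x_t−x̄)(x_{t+1}−x̄) = -282.5600
Denominator Σ(x_t−x̄)² = 436.4000
r_1 = -282.5600 / 436.4000 = -0.647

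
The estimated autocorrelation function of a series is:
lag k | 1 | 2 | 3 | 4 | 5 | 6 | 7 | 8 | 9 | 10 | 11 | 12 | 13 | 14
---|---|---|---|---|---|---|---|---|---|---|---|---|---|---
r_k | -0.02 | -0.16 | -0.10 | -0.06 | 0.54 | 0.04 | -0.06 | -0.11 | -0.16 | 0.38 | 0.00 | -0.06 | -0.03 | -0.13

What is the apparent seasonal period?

The largest autocorrelation is r_5 = 0.54, with a weaker echo at lag 10 (0.38); the remaining lags stay at or below 0.04.
The dominant spike at lag 5 indicates a seasonal period of 5.

5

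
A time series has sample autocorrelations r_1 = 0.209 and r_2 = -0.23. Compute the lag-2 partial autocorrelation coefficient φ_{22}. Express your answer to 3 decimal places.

-0.286

φ_{22} = (r_2 − r_1²) / (1 − r_1²)
r_1² = (0.209)² = 0.043681
Numerator = -0.23 − 0.0437 = -0.2737; denominator = 1 − 0.0437 = 0.9563
φ_{22} = -0.2737 / 0.9563 = -0.286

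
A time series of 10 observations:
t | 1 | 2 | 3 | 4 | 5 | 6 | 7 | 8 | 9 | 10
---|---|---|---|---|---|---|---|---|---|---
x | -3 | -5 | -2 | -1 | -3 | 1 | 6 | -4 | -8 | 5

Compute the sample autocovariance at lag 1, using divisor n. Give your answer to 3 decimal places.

Mean x̄ = (-3 − 5 − 2 − 1 − 3 + 1 + 6 − 4 − 8 + 5)/10 = -1.4000
Σ_{t=1}^{9}(x_t−x̄)(x_{t+1}−x̄) = -23.3600
γ_1 = -23.3600 / 10 = -2.336

-2.336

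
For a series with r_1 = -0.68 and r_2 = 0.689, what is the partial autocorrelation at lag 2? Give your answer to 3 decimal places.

φ_{22} = (r_2 − r_1²) / (1 − r_1²)
r_1² = (-0.68)² = 0.4624
Numerator = 0.689 − 0.4624 = 0.2266; denominator = 1 − 0.4624 = 0.5376
φ_{22} = 0.2266 / 0.5376 = 0.422

0.422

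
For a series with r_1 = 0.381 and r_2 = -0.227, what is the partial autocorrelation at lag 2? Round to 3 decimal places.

-0.435

φ_{22} = (r_2 − r_1²) / (1 − r_1²)
r_1² = (0.381)² = 0.145161
Numerator = -0.227 − 0.1452 = -0.3722; denominator = 1 − 0.1452 = 0.8548
φ_{22} = -0.3722 / 0.8548 = -0.435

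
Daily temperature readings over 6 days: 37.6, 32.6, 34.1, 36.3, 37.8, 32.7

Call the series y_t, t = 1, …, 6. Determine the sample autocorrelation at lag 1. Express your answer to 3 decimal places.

Mean ȳ = (37.6 + 32.6 + 34.1 + 36.3 + 37.8 + 32.7)/6 = 35.1833
Σ(y_t−ȳ)(y_{t+1}−ȳ) = (-6.2431) + (2.7986) + (-1.2097) + (2.9219) + (-6.4981) = -8.2303
Denominator Σ(y_t−ȳ)² = 27.9483
r_1 = -8.2303 / 27.9483 = -0.294

-0.294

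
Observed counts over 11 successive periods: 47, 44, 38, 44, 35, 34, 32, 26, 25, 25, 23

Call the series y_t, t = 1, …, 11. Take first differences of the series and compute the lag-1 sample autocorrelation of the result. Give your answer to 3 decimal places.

First differences Δy: -3, -6, 6, -9, -1, -2, -6, -1, 0, -2
Mean of differences = -2.4000
Numerator Σ(Δy_t−Δȳ)(Δy_{t+1}−Δȳ) = -94.3600
Denominator Σ(Δy_t−Δȳ)² = 150.4000
r_1(Δy) = -94.3600 / 150.4000 = -0.627

-0.627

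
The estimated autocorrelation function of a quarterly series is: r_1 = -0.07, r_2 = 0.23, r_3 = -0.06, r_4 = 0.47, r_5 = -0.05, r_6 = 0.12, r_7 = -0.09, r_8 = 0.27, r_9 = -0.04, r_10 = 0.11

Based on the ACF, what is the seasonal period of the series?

4

The largest autocorrelation is r_4 = 0.47, with a weaker echo at lag 8 (0.27); the remaining lags stay at or below 0.23.
The dominant spike at lag 4 indicates a seasonal period of 4.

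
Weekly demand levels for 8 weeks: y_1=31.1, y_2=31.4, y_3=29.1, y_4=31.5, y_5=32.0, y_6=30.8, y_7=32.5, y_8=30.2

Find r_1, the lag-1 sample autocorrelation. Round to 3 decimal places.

-0.376

Mean ȳ = (31.1 + 31.4 + 29.1 + 31.5 + 32.0 + 30.8 + 32.5 + 30.2)/8 = 31.0750
Deviations from mean: 0.0250, 0.3250, -1.9750, 0.4250, 0.9250, -0.2750, 1.4250, -0.8750
Σ(y_t−ȳ)(y_{t+1}−ȳ) = (0.0081) + (-0.6419) + (-0.8394) + (0.3931) + (-0.2544) + (-0.3919) + (-1.2469) = -2.9731
Denominator Σ(y_t−ȳ)² = 7.9150
r_1 = -2.9731 / 7.9150 = -0.376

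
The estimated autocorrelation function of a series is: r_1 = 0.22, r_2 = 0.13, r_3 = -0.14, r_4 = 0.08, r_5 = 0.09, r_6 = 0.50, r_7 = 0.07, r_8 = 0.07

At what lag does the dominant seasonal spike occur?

6

The largest autocorrelation is r_6 = 0.50; the remaining lags stay at or below 0.22. The elevated value at lag 1 (0.22), dropping to 0.13 at lag 2, reflects decaying short-term dependence rather than seasonality.
The dominant spike at lag 6 indicates a seasonal period of 6.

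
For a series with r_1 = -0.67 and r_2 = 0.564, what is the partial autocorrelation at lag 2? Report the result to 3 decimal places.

φ_{22} = (r_2 − r_1²) / (1 − r_1²)
r_1² = (-0.67)² = 0.4489
Numerator = 0.564 − 0.4489 = 0.1151; denominator = 1 − 0.4489 = 0.5511
φ_{22} = 0.1151 / 0.5511 = 0.209

0.209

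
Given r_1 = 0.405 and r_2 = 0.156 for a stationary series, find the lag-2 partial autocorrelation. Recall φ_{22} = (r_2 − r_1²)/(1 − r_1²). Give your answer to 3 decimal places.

φ_{22} = (r_2 − r_1²) / (1 − r_1²)
r_1² = (0.405)² = 0.164025
Numerator = 0.156 − 0.1640 = -0.0080; denominator = 1 − 0.1640 = 0.8360
φ_{22} = -0.0080 / 0.8360 = -0.010

-0.010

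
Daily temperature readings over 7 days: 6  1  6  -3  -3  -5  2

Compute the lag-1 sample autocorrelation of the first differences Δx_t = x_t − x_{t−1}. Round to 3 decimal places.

First differences Δx: -5, 5, -9, 0, -2, 7
Mean of differences = -0.6667
Numerator Σ(Δx_t−Δx̄)(Δx_{t+1}−Δx̄) = -88.4444
Denominator Σ(Δx_t−Δx̄)² = 181.3333
r_1(Δx) = -88.4444 / 181.3333 = -0.488

-0.488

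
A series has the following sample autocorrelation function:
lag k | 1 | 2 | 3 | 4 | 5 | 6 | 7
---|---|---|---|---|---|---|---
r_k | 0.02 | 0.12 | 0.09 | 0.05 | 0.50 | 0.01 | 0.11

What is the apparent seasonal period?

5

The largest autocorrelation is r_5 = 0.50; the remaining lags stay at or below 0.12.
The dominant spike at lag 5 indicates a seasonal period of 5.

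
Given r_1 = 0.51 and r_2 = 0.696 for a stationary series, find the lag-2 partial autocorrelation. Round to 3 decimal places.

φ_{22} = (r_2 − r_1²) / (1 − r_1²)
r_1² = (0.51)² = 0.2601
Numerator = 0.696 − 0.2601 = 0.4359; denominator = 1 − 0.2601 = 0.7399
φ_{22} = 0.4359 / 0.7399 = 0.589

0.589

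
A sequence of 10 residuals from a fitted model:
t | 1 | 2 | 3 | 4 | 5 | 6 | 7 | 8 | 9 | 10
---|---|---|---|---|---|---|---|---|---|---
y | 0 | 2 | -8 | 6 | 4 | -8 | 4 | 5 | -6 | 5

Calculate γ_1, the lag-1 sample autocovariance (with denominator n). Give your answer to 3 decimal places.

Mean ȳ = (0 + 2 − 8 + 6 + 4 − 8 + 4 + 5 − 6 + 5)/10 = 0.4000
Σ_{t=1}^{9}(y_t−ȳ)(y_{t+1}−ȳ) = -143.7600
γ_1 = -143.7600 / 10 = -14.376

-14.376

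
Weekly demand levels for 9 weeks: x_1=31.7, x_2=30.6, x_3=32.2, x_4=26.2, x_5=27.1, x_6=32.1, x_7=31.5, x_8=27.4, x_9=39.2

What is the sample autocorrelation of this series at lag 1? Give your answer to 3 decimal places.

Mean x̄ = (31.7 + 30.6 + 32.2 + 26.2 + 27.1 + 32.1 + 31.5 + 27.4 + 39.2)/9 = 30.8889
Numerator Σ_{t=1}^{8}(x_t−x̄)(x_{t+1}−x̄) = -23.9723
Denominator Σ(x_t−x̄)² = 121.8889
r_1 = -23.9723 / 121.8889 = -0.197

-0.197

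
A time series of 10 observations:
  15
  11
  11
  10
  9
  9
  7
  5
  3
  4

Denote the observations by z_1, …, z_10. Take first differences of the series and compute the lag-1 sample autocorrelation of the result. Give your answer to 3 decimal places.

-0.243

First differences Δz: -4, 0, -1, -1, 0, -2, -2, -2, 1
Mean of differences = -1.2222
Numerator Σ(Δz_t−Δz̄)(Δz_{t+1}−Δz̄) = -4.2716
Denominator Σ(Δz_t−Δz̄)² = 17.5556
r_1(Δz) = -4.2716 / 17.5556 = -0.243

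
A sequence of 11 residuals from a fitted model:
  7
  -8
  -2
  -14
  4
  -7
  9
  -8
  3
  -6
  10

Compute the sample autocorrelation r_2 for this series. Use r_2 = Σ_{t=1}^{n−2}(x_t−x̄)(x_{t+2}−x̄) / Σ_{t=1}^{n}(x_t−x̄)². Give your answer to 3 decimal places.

0.559

Mean x̄ = (7 − 8 − 2 − 14 + 4 − 7 + 9 − 8 + 3 − 6 + 10)/11 = -1.0909
Numerator Σ_{t=1}^{9}(x_t−x̄)(x_{t+2}−x̄) = 366.2562
Denominator Σ(x_t−x̄)² = 654.9091
r_2 = 366.2562 / 654.9091 = 0.559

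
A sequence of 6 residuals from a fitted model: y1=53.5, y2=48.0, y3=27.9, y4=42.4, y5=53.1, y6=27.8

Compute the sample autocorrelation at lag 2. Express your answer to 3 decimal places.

-0.463

Mean ȳ = (53.5 + 48.0 + 27.9 + 42.4 + 53.1 + 27.8)/6 = 42.1167
Deviations from mean: 11.3833, 5.8833, -14.2167, 0.2833, 10.9833, -14.3167
Numerator Σ_{t=1}^{4}(y_t−ȳ)(y_{t+2}−ȳ) = -320.3689
Denominator Σ(y_t−ȳ)² = 691.9883
r_2 = -320.3689 / 691.9883 = -0.463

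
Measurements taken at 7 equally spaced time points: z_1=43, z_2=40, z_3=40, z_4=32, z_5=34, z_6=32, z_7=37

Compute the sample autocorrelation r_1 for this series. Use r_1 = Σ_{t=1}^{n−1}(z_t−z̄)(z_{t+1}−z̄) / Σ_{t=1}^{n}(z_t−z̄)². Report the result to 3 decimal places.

Mean z̄ = (43 + 40 + 40 + 32 + 34 + 32 + 37)/7 = 36.8571
Deviations from mean: 6.1429, 3.1429, 3.1429, -4.8571, -2.8571, -4.8571, 0.1429
Σ(z_t−z̄)(z_{t+1}−z̄) = (19.3061) + (9.8776) + (-15.2653) + (13.8776) + (13.8776) + (-0.6939) = 40.9796
Denominator Σ(z_t−z̄)² = 112.8571
r_1 = 40.9796 / 112.8571 = 0.363

0.363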